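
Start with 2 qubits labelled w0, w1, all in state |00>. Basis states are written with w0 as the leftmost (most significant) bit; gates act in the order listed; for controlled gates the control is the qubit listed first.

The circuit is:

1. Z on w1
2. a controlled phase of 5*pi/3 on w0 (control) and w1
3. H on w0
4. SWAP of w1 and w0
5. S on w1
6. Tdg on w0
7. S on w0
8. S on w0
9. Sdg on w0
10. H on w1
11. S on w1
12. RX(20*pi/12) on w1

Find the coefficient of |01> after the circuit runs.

The amplitude on |01> is (1 - I)*(1 - sqrt(3)*I)/4.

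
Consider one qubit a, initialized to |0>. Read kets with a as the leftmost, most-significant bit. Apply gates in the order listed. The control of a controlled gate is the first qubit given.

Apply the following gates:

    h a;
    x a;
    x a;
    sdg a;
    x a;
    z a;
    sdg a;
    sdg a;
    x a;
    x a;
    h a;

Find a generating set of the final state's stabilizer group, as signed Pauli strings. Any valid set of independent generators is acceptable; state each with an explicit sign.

The stabilizer group can be generated by -Y, among other valid generating sets.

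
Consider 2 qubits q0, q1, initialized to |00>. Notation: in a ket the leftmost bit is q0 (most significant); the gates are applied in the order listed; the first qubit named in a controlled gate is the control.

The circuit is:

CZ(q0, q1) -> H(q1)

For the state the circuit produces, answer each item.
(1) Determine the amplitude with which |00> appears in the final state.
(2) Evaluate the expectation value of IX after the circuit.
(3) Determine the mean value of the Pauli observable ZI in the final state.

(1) The final state's coefficient on |00> equals sqrt(2)/2.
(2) The expectation value of IX is 1.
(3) The observable ZI averages to 1.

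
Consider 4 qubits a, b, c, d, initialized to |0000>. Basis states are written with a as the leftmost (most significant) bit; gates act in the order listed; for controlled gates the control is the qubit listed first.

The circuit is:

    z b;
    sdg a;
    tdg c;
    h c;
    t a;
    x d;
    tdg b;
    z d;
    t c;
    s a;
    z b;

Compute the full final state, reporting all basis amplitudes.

The resulting statevector has amplitude -sqrt(2)/2 on |0001>, -sqrt(2)*exp(I*pi/4)/2 on |0011>, and 0 on every other basis state.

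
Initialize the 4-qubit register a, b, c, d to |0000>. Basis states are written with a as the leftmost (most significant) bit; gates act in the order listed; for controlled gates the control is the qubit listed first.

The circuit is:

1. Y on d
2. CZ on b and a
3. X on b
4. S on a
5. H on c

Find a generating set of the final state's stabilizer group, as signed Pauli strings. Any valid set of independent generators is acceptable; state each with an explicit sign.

The final state is stabilized by the group generated by +IIXI, +ZIII, -IZII, -IIIZ; other independent generating sets are equally valid.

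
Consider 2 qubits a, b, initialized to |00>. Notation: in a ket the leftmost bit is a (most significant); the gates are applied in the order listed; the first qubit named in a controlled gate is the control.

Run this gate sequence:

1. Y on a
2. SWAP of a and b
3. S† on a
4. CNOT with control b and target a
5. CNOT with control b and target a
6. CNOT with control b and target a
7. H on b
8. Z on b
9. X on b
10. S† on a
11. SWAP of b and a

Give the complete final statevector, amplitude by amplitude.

After the circuit, the state carries amplitude 0 on |00>, sqrt(2)/2 on |01>, 0 on |10>, sqrt(2)/2 on |11>. Key observation: gates 5-6 undo each other exactly, leaving only the rest of the circuit to track.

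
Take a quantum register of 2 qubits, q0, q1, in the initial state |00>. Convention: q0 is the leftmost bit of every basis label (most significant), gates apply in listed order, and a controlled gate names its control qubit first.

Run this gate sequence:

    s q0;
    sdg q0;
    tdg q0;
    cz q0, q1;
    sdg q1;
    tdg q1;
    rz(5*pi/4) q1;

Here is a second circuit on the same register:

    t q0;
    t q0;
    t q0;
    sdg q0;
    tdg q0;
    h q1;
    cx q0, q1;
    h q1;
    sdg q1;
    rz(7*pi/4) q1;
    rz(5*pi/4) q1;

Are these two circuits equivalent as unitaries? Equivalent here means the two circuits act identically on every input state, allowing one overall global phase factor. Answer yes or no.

No — the two circuits implement different unitaries, even allowing a global phase.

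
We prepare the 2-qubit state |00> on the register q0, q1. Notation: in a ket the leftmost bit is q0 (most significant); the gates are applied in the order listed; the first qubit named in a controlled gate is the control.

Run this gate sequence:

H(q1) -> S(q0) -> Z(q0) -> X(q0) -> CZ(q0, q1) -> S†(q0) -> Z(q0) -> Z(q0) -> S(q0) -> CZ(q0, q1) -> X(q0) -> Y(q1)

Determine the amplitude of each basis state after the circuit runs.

The resulting statevector has amplitude -sqrt(2)*I/2 on |00>, sqrt(2)*I/2 on |01>, 0 on |10>, 0 on |11>. Key observation: the block from step 4 through step 11 cancels to the identity and can be dropped.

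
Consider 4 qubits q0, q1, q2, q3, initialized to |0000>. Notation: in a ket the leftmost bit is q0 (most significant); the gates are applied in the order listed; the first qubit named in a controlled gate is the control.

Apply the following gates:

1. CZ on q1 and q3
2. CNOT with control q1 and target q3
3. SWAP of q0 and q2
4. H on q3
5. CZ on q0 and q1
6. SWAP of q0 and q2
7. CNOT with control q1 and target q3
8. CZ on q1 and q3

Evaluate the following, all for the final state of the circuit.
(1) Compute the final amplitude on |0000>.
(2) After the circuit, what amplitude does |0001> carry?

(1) The final state's coefficient on |0000> equals sqrt(2)/2.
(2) The final state's coefficient on |0001> equals sqrt(2)/2.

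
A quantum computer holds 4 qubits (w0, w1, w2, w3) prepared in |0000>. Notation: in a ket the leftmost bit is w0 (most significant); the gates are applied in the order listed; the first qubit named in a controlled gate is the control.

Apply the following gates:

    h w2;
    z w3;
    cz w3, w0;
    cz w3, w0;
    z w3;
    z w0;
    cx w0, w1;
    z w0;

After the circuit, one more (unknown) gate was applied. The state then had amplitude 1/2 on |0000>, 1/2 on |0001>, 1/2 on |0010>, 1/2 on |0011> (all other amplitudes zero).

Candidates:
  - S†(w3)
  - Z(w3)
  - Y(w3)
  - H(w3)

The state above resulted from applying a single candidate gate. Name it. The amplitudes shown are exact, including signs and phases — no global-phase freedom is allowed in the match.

The unique candidate consistent with the amplitudes is H(w3). Key observation: the block from step 2 through step 5 cancels to the identity and can be dropped.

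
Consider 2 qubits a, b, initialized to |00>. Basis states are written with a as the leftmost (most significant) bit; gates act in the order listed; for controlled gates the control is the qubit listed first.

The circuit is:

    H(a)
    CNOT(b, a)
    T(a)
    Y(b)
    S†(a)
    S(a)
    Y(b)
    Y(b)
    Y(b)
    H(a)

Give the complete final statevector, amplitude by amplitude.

The final amplitudes are 1/2 + exp(I*pi/4)/2 on |00>, 0 on |01>, 1/2 - exp(I*pi/4)/2 on |10>, 0 on |11>. Key observation: gates 4-7 undo each other exactly, leaving only the rest of the circuit to track.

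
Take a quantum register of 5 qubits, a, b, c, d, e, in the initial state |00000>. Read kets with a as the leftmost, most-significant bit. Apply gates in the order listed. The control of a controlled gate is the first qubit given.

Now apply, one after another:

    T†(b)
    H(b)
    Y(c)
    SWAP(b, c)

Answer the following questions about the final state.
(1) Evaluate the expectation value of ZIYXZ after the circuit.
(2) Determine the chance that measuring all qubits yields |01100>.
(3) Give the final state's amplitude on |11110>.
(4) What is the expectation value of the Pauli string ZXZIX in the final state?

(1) In the final state, ZIYXZ has expectation 0.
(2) A full measurement returns |01100> with probability 1/2.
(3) The amplitude on |11110> is 0.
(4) The expectation value of ZXZIX is 0.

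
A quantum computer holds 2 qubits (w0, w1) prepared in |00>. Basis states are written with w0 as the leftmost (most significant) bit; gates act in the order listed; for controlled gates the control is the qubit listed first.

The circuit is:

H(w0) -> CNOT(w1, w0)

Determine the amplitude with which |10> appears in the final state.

|10> carries amplitude sqrt(2)/2 in the final state.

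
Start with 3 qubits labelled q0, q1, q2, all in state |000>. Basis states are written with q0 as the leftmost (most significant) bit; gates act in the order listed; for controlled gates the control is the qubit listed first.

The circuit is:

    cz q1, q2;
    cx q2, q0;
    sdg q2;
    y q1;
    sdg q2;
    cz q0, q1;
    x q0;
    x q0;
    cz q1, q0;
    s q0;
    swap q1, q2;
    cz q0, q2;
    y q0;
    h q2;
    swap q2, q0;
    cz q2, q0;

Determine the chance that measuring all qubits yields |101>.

A full measurement returns |101> with probability 1/2.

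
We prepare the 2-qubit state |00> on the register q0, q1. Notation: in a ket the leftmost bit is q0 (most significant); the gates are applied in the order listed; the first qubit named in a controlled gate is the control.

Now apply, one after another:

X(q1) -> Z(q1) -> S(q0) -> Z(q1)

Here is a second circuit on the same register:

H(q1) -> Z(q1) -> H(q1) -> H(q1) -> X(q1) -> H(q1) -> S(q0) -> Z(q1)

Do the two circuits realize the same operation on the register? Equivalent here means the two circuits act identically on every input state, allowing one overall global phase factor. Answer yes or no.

Yes: on every input state the two circuits agree up to one overall phase factor.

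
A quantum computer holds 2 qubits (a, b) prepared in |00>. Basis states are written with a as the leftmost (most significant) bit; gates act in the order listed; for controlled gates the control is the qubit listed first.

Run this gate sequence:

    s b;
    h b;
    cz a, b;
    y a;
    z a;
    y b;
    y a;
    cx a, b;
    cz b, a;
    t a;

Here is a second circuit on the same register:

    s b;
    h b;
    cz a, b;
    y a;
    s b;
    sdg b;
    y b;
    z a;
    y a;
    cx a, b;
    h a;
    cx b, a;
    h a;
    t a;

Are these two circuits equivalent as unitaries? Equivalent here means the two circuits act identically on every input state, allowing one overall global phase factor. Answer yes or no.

Yes — the two circuits implement the same unitary up to a global phase.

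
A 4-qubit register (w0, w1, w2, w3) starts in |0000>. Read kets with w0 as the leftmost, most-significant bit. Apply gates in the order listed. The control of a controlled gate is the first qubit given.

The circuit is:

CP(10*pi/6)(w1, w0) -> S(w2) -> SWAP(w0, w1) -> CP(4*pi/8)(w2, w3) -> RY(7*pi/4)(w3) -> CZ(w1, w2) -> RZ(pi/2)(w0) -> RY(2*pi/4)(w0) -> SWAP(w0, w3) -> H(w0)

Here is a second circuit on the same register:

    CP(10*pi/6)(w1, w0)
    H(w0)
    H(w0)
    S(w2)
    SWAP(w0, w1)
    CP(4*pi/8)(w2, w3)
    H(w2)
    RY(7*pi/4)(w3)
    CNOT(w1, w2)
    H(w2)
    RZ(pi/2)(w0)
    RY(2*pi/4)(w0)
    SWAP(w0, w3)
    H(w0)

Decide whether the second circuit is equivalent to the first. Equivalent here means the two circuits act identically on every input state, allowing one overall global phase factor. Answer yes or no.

Yes, they are equivalent — the unitaries differ by at most a global phase.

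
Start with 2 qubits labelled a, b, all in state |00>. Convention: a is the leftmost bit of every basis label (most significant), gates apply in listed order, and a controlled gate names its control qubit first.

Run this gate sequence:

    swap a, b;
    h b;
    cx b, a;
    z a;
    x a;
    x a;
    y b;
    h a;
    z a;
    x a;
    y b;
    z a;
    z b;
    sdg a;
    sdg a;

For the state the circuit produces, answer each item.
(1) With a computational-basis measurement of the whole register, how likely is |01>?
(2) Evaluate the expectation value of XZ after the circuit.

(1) The probability of measuring |01> is 1/4.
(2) The observable XZ averages to -1.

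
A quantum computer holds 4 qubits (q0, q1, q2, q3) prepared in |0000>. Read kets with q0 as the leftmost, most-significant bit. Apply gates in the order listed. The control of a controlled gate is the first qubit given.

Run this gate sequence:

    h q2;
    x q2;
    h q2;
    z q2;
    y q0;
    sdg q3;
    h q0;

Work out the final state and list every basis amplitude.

The final amplitudes are sqrt(2)*I/2 on |0000>, -sqrt(2)*I/2 on |1000>, and 0 on every other basis state. Key observation: steps 1-4 multiply out to the identity, so the circuit reduces to the remaining gates.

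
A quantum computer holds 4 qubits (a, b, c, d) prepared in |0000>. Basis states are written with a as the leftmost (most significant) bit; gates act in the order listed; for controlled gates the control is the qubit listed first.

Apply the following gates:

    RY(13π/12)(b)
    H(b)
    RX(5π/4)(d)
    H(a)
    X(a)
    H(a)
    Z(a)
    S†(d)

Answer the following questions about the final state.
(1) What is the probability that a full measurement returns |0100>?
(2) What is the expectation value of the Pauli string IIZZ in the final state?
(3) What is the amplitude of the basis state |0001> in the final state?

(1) A full measurement returns |0100> with probability -3*sqrt(2)/16 - sqrt(3)/16 + sqrt(6)/16 + 5/16. Key observation: gates 4-7 undo each other exactly, leaving only the rest of the circuit to track.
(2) The expectation value of IIZZ is -sqrt(2)/2.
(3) |0001> carries amplitude -sqrt(3)/4 - sqrt(6)/8 + sqrt(2)/8 in the final state.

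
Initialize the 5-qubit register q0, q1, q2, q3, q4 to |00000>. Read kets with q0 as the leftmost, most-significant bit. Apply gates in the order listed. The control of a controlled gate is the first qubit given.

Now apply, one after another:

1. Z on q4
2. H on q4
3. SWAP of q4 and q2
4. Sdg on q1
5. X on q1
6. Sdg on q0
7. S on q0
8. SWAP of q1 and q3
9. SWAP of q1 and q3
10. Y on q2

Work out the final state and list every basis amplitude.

The final amplitudes are -sqrt(2)*I/2 on |01000>, sqrt(2)*I/2 on |01100>, and 0 on every other basis state. Key observation: the block from step 8 through step 9 cancels to the identity and can be dropped.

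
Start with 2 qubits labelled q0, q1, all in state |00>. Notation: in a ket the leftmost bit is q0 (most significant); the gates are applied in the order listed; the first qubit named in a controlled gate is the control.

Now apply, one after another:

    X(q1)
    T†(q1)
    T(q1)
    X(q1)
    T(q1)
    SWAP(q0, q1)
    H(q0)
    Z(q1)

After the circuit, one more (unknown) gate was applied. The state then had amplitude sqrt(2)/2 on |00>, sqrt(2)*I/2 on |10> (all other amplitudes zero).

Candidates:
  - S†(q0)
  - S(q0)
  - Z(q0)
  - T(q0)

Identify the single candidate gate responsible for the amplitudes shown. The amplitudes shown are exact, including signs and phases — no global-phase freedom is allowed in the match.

The unique candidate consistent with the amplitudes is S(q0).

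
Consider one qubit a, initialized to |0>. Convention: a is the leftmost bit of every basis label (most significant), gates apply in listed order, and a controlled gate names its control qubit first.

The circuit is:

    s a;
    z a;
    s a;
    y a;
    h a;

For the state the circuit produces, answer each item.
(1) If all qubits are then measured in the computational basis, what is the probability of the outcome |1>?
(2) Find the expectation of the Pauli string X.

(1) The probability of measuring |1> is 1/2.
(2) In the final state, X has expectation -1.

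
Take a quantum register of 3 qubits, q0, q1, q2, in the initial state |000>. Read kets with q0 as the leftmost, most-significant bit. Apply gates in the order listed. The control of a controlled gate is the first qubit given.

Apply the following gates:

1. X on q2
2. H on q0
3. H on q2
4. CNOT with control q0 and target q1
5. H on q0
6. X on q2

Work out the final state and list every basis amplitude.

The final amplitudes are -sqrt(2)/4 on |000>, sqrt(2)/4 on |001>, -sqrt(2)/4 on |010>, sqrt(2)/4 on |011>, -sqrt(2)/4 on |100>, sqrt(2)/4 on |101>, sqrt(2)/4 on |110>, -sqrt(2)/4 on |111>.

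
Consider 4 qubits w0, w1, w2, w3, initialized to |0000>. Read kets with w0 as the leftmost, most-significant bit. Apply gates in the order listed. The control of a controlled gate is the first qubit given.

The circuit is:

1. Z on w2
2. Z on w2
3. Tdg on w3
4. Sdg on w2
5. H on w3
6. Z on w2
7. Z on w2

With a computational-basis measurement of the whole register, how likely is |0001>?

The probability of measuring |0001> is 1/2.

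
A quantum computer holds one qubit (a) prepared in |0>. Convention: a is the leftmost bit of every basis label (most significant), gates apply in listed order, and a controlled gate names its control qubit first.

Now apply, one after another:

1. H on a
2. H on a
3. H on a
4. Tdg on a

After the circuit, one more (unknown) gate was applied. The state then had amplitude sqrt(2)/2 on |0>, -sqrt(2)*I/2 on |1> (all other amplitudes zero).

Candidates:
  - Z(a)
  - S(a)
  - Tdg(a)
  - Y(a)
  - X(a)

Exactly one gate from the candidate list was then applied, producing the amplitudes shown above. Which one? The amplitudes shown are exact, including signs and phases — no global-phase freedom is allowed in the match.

The applied gate was Tdg(a). Key observation: the block from step 2 through step 3 cancels to the identity and can be dropped.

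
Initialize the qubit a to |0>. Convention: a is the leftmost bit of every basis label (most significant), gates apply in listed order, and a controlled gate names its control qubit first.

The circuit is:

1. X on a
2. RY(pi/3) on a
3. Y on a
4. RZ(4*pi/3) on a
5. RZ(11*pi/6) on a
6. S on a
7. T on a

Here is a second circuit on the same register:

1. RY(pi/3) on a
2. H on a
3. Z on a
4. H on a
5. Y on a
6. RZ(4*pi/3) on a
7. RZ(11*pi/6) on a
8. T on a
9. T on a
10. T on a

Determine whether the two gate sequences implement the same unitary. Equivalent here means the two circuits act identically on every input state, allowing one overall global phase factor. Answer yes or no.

No — the two circuits implement different unitaries, even allowing a global phase.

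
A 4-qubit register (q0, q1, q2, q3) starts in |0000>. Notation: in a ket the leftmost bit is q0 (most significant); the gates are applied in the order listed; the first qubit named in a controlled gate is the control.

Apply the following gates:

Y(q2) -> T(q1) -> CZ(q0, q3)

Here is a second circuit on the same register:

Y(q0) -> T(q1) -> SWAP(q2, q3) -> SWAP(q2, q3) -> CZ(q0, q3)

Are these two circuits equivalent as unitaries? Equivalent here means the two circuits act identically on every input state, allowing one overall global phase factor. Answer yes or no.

No: there is an input state on which the two circuits produce genuinely different outputs (not merely differing by a phase).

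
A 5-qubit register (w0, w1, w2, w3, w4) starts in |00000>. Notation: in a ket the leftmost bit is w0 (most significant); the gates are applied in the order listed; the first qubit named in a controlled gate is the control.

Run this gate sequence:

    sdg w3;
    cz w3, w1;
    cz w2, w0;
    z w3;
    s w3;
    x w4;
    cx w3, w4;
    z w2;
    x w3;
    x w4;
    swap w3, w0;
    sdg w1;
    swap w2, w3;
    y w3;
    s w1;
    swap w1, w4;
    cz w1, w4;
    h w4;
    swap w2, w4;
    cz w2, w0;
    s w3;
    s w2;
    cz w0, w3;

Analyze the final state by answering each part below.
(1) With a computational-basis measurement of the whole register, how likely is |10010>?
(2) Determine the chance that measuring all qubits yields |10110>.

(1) A full measurement returns |10010> with probability 1/2.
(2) The probability of measuring |10110> is 1/2.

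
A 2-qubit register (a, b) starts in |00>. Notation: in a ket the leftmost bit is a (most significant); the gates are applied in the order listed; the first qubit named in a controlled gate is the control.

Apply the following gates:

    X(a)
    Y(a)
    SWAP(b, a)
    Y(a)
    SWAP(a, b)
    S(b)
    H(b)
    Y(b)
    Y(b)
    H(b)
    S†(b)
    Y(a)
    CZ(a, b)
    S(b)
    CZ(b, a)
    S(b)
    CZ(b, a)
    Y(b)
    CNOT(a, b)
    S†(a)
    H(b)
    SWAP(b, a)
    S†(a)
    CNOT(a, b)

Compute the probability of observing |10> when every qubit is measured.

The probability of measuring |10> is 1/2. Key observation: the block from step 6 through step 11 cancels to the identity and can be dropped.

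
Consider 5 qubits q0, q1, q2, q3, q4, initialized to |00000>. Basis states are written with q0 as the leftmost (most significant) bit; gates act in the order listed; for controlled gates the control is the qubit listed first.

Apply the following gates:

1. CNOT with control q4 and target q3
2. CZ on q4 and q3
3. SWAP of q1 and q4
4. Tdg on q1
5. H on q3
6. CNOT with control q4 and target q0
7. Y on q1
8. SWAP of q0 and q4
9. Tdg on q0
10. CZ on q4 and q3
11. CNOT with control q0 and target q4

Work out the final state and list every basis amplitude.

The resulting statevector has amplitude sqrt(2)*I/2 on |01000>, sqrt(2)*I/2 on |01010>, and 0 on every other basis state.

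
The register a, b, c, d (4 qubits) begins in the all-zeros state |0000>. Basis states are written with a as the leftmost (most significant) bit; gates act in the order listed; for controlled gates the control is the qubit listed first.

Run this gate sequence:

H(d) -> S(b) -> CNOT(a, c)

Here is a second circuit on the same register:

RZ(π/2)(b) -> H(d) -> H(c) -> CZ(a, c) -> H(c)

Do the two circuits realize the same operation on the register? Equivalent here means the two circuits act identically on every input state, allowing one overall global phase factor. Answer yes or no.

Yes: on every input state the two circuits agree up to one overall phase factor.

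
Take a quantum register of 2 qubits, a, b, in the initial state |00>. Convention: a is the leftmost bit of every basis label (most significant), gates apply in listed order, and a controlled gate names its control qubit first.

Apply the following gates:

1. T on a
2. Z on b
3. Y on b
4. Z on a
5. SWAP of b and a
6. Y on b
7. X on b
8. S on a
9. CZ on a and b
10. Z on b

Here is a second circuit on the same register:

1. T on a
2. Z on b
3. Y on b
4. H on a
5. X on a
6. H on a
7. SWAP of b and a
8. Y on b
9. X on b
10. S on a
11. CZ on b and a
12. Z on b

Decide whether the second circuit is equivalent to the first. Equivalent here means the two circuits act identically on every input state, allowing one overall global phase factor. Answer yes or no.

Yes: on every input state the two circuits agree up to one overall phase factor.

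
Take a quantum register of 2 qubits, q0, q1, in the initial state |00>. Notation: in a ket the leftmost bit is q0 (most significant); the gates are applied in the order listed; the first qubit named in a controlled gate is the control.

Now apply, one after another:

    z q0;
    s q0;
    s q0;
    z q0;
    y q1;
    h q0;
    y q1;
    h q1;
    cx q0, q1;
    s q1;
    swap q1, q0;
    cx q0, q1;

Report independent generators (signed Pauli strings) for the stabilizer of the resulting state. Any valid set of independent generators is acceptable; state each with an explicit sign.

One valid set of independent stabilizer generators is +YI, +IX (any independent generating set of the same group is equally correct).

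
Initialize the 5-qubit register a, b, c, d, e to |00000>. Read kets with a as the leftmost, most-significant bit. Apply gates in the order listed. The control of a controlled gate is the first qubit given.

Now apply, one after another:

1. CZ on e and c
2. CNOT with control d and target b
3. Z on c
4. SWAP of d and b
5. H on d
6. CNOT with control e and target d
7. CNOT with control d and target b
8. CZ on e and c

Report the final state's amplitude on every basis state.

After the circuit, the state carries amplitude sqrt(2)/2 on |00000>, sqrt(2)/2 on |01010>, and 0 on every other basis state.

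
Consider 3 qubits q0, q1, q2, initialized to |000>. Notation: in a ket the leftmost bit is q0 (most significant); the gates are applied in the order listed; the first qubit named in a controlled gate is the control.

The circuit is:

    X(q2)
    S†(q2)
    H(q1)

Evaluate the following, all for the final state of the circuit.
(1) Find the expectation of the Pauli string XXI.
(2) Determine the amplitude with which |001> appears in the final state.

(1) In the final state, XXI has expectation 0.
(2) |001> carries amplitude -sqrt(2)*I/2 in the final state.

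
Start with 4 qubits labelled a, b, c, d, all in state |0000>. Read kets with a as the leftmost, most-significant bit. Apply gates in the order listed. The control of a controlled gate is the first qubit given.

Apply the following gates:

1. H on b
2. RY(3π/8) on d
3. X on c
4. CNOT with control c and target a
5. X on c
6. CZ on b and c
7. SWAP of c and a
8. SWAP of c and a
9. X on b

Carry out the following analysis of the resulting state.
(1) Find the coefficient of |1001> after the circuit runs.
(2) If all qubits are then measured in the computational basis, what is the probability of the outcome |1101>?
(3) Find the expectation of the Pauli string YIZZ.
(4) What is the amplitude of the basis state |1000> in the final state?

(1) |1001> carries amplitude sqrt(2)*sin(3*pi/16)/2 in the final state. Key observation: gates 7-8 undo each other exactly, leaving only the rest of the circuit to track.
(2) The probability of measuring |1101> is 1/4 - sqrt(2 - sqrt(2))/8.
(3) In the final state, YIZZ has expectation 0.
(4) |1000> carries amplitude sqrt(2)*cos(3*pi/16)/2 in the final state.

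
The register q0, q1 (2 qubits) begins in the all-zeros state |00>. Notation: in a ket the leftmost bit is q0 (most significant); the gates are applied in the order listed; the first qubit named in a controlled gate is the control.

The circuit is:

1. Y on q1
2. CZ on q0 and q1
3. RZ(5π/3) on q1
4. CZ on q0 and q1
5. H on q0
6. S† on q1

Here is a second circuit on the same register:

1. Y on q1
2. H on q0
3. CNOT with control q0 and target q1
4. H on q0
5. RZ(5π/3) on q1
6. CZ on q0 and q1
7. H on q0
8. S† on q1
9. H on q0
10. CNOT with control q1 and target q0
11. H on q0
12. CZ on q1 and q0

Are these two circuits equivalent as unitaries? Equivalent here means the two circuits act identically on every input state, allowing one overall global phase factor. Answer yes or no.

No — the two circuits implement different unitaries, even allowing a global phase.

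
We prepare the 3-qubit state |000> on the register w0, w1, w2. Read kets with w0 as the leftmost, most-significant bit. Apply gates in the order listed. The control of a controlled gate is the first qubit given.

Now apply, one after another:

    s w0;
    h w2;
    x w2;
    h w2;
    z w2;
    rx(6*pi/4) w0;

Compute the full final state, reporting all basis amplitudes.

After the circuit, the state carries amplitude -sqrt(2)/2 on |000>, -sqrt(2)*I/2 on |100>, and 0 on every other basis state. Key observation: gates 2-5 undo each other exactly, leaving only the rest of the circuit to track.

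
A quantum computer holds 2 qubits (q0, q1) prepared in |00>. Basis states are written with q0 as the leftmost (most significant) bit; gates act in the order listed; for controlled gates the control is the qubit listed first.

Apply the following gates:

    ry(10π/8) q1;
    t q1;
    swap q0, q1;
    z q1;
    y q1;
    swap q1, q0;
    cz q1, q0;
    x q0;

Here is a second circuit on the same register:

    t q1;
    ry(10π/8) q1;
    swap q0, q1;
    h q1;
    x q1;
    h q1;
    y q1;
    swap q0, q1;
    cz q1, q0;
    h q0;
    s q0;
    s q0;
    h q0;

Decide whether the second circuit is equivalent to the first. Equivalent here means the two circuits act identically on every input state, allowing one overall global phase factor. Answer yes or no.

No: there is an input state on which the two circuits produce genuinely different outputs (not merely differing by a phase).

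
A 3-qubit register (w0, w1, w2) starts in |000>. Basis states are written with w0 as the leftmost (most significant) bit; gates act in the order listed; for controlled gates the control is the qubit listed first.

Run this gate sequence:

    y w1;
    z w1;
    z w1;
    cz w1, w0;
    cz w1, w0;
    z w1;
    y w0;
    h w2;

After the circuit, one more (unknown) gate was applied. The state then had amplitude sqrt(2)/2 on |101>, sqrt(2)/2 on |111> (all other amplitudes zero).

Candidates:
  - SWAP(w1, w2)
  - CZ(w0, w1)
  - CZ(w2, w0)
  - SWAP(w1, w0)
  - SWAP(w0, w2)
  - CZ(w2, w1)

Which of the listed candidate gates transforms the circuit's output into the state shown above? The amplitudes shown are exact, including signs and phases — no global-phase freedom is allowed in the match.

The applied gate was SWAP(w1, w2). Key observation: the block from step 3 through step 6 cancels to the identity and can be dropped.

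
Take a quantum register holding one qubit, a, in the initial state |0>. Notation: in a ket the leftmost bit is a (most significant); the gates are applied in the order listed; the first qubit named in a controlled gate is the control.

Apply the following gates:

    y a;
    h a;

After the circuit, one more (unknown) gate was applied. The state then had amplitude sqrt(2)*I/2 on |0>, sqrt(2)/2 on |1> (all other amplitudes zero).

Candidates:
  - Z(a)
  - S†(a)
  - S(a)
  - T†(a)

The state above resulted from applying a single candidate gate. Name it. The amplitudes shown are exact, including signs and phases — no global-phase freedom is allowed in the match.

The unique candidate consistent with the amplitudes is S(a).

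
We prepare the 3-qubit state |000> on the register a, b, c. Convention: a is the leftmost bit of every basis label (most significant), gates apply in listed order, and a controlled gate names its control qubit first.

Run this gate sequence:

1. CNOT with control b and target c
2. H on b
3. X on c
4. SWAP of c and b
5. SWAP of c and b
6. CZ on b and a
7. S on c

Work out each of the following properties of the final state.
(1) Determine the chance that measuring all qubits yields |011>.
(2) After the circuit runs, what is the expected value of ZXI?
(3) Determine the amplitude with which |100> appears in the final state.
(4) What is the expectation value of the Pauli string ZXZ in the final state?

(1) The probability of measuring |011> is 1/2. Key observation: steps 4-5 multiply out to the identity, so the circuit reduces to the remaining gates.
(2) In the final state, ZXI has expectation 1.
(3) The amplitude on |100> is 0.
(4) The expectation value of ZXZ is -1.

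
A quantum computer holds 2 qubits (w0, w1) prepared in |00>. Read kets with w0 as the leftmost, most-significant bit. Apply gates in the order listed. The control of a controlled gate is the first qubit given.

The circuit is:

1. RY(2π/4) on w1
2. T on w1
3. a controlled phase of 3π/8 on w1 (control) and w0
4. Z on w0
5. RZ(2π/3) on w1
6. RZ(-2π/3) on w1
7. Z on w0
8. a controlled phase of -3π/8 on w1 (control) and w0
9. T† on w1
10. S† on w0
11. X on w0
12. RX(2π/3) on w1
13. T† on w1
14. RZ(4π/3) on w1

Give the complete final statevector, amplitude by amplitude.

The resulting statevector has amplitude 0 on |00>, 0 on |01>, -sqrt(2)/2 on |10>, (sqrt(2) - sqrt(6)*I)*exp(5*I*pi/12)/4 on |11>.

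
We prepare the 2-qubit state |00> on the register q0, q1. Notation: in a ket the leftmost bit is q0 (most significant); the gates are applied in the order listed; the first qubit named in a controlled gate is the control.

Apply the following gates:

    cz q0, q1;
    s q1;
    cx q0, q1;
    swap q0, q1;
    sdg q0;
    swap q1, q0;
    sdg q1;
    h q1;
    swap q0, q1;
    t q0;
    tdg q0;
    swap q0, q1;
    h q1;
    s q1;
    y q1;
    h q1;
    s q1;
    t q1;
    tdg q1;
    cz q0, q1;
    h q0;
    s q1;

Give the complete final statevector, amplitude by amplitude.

After the circuit, the state carries amplitude I/2 on |00>, I/2 on |01>, I/2 on |10>, I/2 on |11>. Key observation: the block from step 7 through step 14 cancels to the identity and can be dropped.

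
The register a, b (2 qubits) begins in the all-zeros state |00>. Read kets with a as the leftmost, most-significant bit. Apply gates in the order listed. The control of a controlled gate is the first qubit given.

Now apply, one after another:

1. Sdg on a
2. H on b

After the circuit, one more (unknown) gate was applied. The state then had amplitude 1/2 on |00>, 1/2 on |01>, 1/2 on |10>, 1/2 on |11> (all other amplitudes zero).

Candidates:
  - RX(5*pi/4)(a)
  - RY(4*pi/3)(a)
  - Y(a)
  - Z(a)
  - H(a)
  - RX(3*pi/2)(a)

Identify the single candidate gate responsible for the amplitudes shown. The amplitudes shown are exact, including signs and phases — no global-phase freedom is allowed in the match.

The applied gate was H(a).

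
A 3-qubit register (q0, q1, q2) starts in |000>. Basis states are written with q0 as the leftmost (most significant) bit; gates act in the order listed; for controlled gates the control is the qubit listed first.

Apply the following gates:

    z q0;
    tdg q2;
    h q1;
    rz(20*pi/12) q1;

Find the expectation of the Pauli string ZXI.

The observable ZXI averages to 1/2.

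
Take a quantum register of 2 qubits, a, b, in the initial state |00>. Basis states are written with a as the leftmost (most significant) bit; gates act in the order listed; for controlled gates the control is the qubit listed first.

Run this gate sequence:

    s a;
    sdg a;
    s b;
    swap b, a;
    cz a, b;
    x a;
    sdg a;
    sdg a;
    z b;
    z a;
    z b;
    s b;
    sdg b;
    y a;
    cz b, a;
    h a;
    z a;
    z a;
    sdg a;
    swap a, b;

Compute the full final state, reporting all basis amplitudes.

The resulting statevector has amplitude -sqrt(2)*I/2 on |00>, -sqrt(2)/2 on |01>, 0 on |10>, 0 on |11>.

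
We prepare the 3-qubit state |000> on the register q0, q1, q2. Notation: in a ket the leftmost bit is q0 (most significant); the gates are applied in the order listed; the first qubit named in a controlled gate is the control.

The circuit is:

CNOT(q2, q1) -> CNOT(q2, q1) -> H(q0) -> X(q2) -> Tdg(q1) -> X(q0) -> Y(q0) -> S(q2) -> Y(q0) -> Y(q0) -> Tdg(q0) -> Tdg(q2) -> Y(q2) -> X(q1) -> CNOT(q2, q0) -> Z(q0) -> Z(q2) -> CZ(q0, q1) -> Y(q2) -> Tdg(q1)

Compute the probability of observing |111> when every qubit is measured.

A full measurement returns |111> with probability 1/2.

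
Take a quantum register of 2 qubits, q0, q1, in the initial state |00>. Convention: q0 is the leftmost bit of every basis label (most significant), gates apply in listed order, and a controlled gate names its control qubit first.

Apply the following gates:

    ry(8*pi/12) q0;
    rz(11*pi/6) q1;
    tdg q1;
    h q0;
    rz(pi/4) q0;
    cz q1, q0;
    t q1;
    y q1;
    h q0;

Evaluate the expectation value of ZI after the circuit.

The expectation value of ZI is -sqrt(2)/4.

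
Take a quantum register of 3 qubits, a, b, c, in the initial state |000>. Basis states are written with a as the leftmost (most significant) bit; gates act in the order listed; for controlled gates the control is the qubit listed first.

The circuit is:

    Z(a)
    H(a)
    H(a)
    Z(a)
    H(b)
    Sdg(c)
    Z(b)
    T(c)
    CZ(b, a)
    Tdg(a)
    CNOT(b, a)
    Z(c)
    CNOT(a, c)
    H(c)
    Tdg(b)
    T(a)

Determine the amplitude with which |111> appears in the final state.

|111> carries amplitude 1/2 in the final state. Key observation: the block from step 1 through step 4 cancels to the identity and can be dropped.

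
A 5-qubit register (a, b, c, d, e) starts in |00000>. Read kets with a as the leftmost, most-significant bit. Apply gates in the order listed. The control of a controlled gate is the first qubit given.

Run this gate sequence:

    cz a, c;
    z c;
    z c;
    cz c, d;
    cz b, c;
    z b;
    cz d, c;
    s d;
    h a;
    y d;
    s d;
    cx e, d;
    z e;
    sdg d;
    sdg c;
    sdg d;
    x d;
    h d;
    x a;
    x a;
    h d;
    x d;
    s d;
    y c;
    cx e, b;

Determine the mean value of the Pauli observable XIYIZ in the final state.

The expectation value of XIYIZ is 0. Key observation: steps 16-23 multiply out to the identity, so the circuit reduces to the remaining gates.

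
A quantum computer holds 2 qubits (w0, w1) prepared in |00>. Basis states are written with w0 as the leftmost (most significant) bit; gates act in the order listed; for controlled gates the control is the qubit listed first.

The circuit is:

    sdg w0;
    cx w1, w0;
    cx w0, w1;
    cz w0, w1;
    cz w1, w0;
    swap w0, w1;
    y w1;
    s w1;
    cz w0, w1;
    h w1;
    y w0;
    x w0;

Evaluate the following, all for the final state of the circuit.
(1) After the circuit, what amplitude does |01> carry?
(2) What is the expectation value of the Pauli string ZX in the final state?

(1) The final state's coefficient on |01> equals sqrt(2)*I/2.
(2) The expectation value of ZX is -1.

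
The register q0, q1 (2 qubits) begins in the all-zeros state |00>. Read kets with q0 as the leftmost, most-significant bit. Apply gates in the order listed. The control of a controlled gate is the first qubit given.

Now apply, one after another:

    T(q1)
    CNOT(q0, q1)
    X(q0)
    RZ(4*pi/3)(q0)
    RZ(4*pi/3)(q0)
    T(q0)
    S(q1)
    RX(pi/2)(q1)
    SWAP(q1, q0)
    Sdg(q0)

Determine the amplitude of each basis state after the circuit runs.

The final amplitudes are 0 on |00>, -sqrt(2)*exp(7*I*pi/12)/2 on |01>, 0 on |10>, sqrt(2)*exp(7*I*pi/12)/2 on |11>.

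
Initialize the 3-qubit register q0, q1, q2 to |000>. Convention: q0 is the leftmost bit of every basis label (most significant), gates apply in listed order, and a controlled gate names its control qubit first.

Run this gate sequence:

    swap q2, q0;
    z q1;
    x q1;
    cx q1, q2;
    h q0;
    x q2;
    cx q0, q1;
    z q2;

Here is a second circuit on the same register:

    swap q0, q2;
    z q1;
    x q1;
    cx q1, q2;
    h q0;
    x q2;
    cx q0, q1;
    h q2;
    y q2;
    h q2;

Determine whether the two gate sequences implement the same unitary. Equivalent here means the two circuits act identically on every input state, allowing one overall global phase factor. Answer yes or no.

No: there is an input state on which the two circuits produce genuinely different outputs (not merely differing by a phase).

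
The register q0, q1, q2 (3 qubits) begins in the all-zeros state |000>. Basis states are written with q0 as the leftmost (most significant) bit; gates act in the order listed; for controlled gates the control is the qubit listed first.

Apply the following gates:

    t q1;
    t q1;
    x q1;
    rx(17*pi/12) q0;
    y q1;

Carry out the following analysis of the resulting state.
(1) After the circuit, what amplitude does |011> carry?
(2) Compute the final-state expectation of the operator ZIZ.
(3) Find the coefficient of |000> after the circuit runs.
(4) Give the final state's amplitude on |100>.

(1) The final state's coefficient on |011> equals 0.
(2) The expectation value of ZIZ is -sqrt(6)/4 + sqrt(2)/4.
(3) The amplitude on |000> is -I*sqrt(2 - sqrt(2))/4 + I*sqrt(3*sqrt(2) + 6)/4.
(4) The amplitude on |100> is -sqrt(sqrt(2) + 2)/4 - sqrt(6 - 3*sqrt(2))/4.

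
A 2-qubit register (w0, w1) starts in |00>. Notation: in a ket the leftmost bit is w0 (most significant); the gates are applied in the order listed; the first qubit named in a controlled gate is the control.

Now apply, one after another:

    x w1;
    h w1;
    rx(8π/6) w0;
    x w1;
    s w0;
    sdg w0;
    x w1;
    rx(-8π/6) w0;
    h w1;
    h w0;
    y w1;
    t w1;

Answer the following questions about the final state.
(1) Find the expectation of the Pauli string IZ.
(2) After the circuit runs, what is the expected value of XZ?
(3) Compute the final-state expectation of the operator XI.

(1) The expectation value of IZ is 1. Key observation: steps 2-9 multiply out to the identity, so the circuit reduces to the remaining gates.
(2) In the final state, XZ has expectation 1.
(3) The expectation value of XI is 1.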